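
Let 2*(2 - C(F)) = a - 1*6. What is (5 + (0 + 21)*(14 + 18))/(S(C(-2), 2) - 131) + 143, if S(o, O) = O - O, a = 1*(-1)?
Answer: 18056/131 ≈ 137.83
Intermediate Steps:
a = -1
C(F) = 11/2 (C(F) = 2 - (-1 - 1*6)/2 = 2 - (-1 - 6)/2 = 2 - ½*(-7) = 2 + 7/2 = 11/2)
S(o, O) = 0
(5 + (0 + 21)*(14 + 18))/(S(C(-2), 2) - 131) + 143 = (5 + (0 + 21)*(14 + 18))/(0 - 131) + 143 = (5 + 21*32)/(-131) + 143 = -(5 + 672)/131 + 143 = -1/131*677 + 143 = -677/131 + 143 = 18056/131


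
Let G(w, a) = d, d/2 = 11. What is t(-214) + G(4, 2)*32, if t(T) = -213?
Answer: 491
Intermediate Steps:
d = 22 (d = 2*11 = 22)
G(w, a) = 22
t(-214) + G(4, 2)*32 = -213 + 22*32 = -213 + 704 = 491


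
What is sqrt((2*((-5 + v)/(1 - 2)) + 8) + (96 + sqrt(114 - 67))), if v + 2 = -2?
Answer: sqrt(122 + sqrt(47)) ≈ 11.351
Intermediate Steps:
v = -4 (v = -2 - 2 = -4)
sqrt((2*((-5 + v)/(1 - 2)) + 8) + (96 + sqrt(114 - 67))) = sqrt((2*((-5 - 4)/(1 - 2)) + 8) + (96 + sqrt(114 - 67))) = sqrt((2*(-9/(-1)) + 8) + (96 + sqrt(47))) = sqrt((2*(-9*(-1)) + 8) + (96 + sqrt(47))) = sqrt((2*9 + 8) + (96 + sqrt(47))) = sqrt((18 + 8) + (96 + sqrt(47))) = sqrt(26 + (96 + sqrt(47))) = sqrt(122 + sqrt(47))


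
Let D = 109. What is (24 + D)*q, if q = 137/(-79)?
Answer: -18221/79 ≈ -230.65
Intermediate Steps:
q = -137/79 (q = 137*(-1/79) = -137/79 ≈ -1.7342)
(24 + D)*q = (24 + 109)*(-137/79) = 133*(-137/79) = -18221/79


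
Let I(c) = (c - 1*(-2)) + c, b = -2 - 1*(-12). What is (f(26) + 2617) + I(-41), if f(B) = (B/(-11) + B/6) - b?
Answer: 83456/33 ≈ 2529.0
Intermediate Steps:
b = 10 (b = -2 + 12 = 10)
f(B) = -10 + 5*B/66 (f(B) = (B/(-11) + B/6) - 1*10 = (B*(-1/11) + B*(1/6)) - 10 = (-B/11 + B/6) - 10 = 5*B/66 - 10 = -10 + 5*B/66)
I(c) = 2 + 2*c (I(c) = (c + 2) + c = (2 + c) + c = 2 + 2*c)
(f(26) + 2617) + I(-41) = ((-10 + (5/66)*26) + 2617) + (2 + 2*(-41)) = ((-10 + 65/33) + 2617) + (2 - 82) = (-265/33 + 2617) - 80 = 86096/33 - 80 = 83456/33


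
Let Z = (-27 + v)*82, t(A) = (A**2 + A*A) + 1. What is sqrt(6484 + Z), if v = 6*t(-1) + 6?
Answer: sqrt(6238) ≈ 78.981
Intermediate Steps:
t(A) = 1 + 2*A**2 (t(A) = (A**2 + A**2) + 1 = 2*A**2 + 1 = 1 + 2*A**2)
v = 24 (v = 6*(1 + 2*(-1)**2) + 6 = 6*(1 + 2*1) + 6 = 6*(1 + 2) + 6 = 6*3 + 6 = 18 + 6 = 24)
Z = -246 (Z = (-27 + 24)*82 = -3*82 = -246)
sqrt(6484 + Z) = sqrt(6484 - 246) = sqrt(6238)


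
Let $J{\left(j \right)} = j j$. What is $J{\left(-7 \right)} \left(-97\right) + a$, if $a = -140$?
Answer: $-4893$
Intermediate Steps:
$J{\left(j \right)} = j^{2}$
$J{\left(-7 \right)} \left(-97\right) + a = \left(-7\right)^{2} \left(-97\right) - 140 = 49 \left(-97\right) - 140 = -4753 - 140 = -4893$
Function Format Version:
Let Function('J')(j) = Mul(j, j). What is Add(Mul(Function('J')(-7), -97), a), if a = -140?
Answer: -4893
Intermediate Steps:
Function('J')(j) = Pow(j, 2)
Add(Mul(Function('J')(-7), -97), a) = Add(Mul(Pow(-7, 2), -97), -140) = Add(Mul(49, -97), -140) = Add(-4753, -140) = -4893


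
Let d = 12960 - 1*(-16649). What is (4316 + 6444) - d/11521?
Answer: 123936351/11521 ≈ 10757.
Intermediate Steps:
d = 29609 (d = 12960 + 16649 = 29609)
(4316 + 6444) - d/11521 = (4316 + 6444) - 29609/11521 = 10760 - 29609/11521 = 123936351/11521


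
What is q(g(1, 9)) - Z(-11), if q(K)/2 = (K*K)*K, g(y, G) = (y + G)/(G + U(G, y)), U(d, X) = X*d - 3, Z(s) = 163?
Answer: -4385/27 ≈ -162.41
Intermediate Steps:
U(d, X) = -3 + X*d
g(y, G) = (G + y)/(-3 + G + G*y) (g(y, G) = (y + G)/(G + (-3 + y*G)) = (G + y)/(G + (-3 + G*y)) = (G + y)/(-3 + G + G*y))
q(K) = 2*K³ (q(K) = 2*((K*K)*K) = 2*(K²*K) = 2*K³)
q(g(1, 9)) - Z(-11) = 2*((9 + 1)/(-3 + 9 + 9*1))³ - 1*163 = 2*(10/(-3 + 9 + 9))³ - 163 = 2*(10/15)³ - 163 = 2*((1/15)*10)³ - 163 = 2*(⅔)³ - 163 = 2*(8/27) - 163 = 16/27 - 163 = -4385/27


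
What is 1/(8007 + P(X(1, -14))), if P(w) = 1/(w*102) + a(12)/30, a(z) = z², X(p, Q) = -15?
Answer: 1530/12258053 ≈ 0.00012482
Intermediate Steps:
P(w) = 24/5 + 1/(102*w) (P(w) = 1/(w*102) + 12²/30 = (1/102)/w + 144*(1/30) = 1/(102*w) + 24/5 = 24/5 + 1/(102*w))
1/(8007 + P(X(1, -14))) = 1/(8007 + (1/510)*(5 + 2448*(-15))/(-15)) = 1/(8007 + (1/510)*(-1/15)*(5 - 36720)) = 1/(8007 + (1/510)*(-1/15)*(-36715)) = 1/(8007 + 7343/1530) = 1/(12258053/1530) = 1530/12258053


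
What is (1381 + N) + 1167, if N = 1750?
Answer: 4298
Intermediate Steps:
(1381 + N) + 1167 = (1381 + 1750) + 1167 = 3131 + 1167 = 4298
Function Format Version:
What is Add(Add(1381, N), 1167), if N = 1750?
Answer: 4298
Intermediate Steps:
Add(Add(1381, N), 1167) = Add(Add(1381, 1750), 1167) = Add(3131, 1167) = 4298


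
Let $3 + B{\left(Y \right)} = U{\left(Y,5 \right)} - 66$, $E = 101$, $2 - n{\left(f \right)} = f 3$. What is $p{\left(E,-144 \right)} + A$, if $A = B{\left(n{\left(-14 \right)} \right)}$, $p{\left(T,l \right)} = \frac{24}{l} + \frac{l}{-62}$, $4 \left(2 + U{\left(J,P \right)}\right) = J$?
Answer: $- \frac{10759}{186} \approx -57.844$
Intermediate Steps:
$n{\left(f \right)} = 2 - 3 f$ ($n{\left(f \right)} = 2 - f 3 = 2 - 3 f$)
$U{\left(J,P \right)} = -2 + \frac{J}{4}$
$p{\left(T,l \right)} = \frac{24}{l} - \frac{l}{62}$ ($p{\left(T,l \right)} = \frac{24}{l} + l \left(- \frac{1}{62}\right) = \frac{24}{l} - \frac{l}{62}$)
$B{\left(Y \right)} = -71 + \frac{Y}{4}$ ($B{\left(Y \right)} = -3 + \left(\left(-2 + \frac{Y}{4}\right) - 66\right) = -3 + \left(-68 + \frac{Y}{4}\right) = -71 + \frac{Y}{4}$)
$A = -60$ ($A = -71 + \frac{2 - -42}{4} = -71 + \frac{2 + 42}{4} = -71 + \frac{1}{4} \cdot 44 = -71 + 11 = -60$)
$p{\left(E,-144 \right)} + A = \left(\frac{24}{-144} - - \frac{72}{31}\right) - 60 = \left(24 \left(- \frac{1}{144}\right) + \frac{72}{31}\right) - 60 = \left(- \frac{1}{6} + \frac{72}{31}\right) - 60 = \frac{401}{186} - 60 = - \frac{10759}{186}$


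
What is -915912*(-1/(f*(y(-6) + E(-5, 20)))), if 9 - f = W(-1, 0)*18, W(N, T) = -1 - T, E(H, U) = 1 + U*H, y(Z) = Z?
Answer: -101768/315 ≈ -323.07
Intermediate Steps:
E(H, U) = 1 + H*U
f = 27 (f = 9 - (-1 - 1*0)*18 = 9 - (-1 + 0)*18 = 9 - (-1)*18 = 9 - 1*(-18) = 9 + 18 = 27)
-915912*(-1/(f*(y(-6) + E(-5, 20)))) = -915912*(-1/(27*(-6 + (1 - 5*20)))) = -915912*(-1/(27*(-6 + (1 - 100)))) = -915912*(-1/(27*(-6 - 99))) = -915912/((-(-105)*27)) = -915912/((-1*(-2835))) = -915912/2835 = -915912*1/2835 = -101768/315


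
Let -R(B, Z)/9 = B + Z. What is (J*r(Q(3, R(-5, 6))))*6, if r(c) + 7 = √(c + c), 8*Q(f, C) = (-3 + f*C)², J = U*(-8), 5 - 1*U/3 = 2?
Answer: -3456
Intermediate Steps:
U = 9 (U = 15 - 3*2 = 15 - 6 = 9)
R(B, Z) = -9*B - 9*Z (R(B, Z) = -9*(B + Z) = -9*B - 9*Z)
J = -72 (J = 9*(-8) = -72)
Q(f, C) = (-3 + C*f)²/8 (Q(f, C) = (-3 + f*C)²/8 = (-3 + C*f)²/8)
r(c) = -7 + √2*√c (r(c) = -7 + √(c + c) = -7 + √(2*c) = -7 + √2*√c)
(J*r(Q(3, R(-5, 6))))*6 = -72*(-7 + √2*√((-3 + (-9*(-5) - 9*6)*3)²/8))*6 = -72*(-7 + √2*√((-3 + (45 - 54)*3)²/8))*6 = -72*(-7 + √2*√((-3 - 9*3)²/8))*6 = -72*(-7 + √2*√((-3 - 27)²/8))*6 = -72*(-7 + √2*√((⅛)*(-30)²))*6 = -72*(-7 + √2*√((⅛)*900))*6 = -72*(-7 + √2*√(225/2))*6 = -72*(-7 + √2*(15*√2/2))*6 = -72*(-7 + 15)*6 = -72*8*6 = -576*6 = -3456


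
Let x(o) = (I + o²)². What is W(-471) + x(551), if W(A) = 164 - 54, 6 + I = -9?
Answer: 92164459506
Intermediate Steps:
I = -15 (I = -6 - 9 = -15)
x(o) = (-15 + o²)²
W(A) = 110
W(-471) + x(551) = 110 + (-15 + 551²)² = 110 + (-15 + 303601)² = 110 + 303586² = 110 + 92164459396 = 92164459506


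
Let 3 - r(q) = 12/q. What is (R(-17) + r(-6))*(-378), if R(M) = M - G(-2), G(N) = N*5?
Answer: 756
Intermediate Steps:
G(N) = 5*N
r(q) = 3 - 12/q
R(M) = 10 + M (R(M) = M - 5*(-2) = M - 1*(-10) = M + 10 = 10 + M)
(R(-17) + r(-6))*(-378) = ((10 - 17) + (3 - 12/(-6)))*(-378) = (-7 + (3 - 12*(-⅙)))*(-378) = (-7 + (3 + 2))*(-378) = (-7 + 5)*(-378) = -2*(-378) = 756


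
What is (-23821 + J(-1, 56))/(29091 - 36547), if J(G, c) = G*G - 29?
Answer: 23849/7456 ≈ 3.1986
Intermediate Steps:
J(G, c) = -29 + G**2 (J(G, c) = G**2 - 29 = -29 + G**2)
(-23821 + J(-1, 56))/(29091 - 36547) = (-23821 + (-29 + (-1)**2))/(29091 - 36547) = (-23821 + (-29 + 1))/(-7456) = (-23821 - 28)*(-1/7456) = -23849*(-1/7456) = 23849/7456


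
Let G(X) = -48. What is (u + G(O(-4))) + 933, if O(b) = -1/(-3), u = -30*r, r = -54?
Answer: 2505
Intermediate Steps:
u = 1620 (u = -30*(-54) = 1620)
O(b) = 1/3 (O(b) = -1*(-1/3) = 1/3)
(u + G(O(-4))) + 933 = (1620 - 48) + 933 = 1572 + 933 = 2505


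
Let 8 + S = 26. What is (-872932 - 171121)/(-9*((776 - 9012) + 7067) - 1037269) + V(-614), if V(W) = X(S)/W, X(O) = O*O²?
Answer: -2673472897/315211636 ≈ -8.4815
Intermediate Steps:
S = 18 (S = -8 + 26 = 18)
X(O) = O³
V(W) = 5832/W (V(W) = 18³/W = 5832/W)
(-872932 - 171121)/(-9*((776 - 9012) + 7067) - 1037269) + V(-614) = (-872932 - 171121)/(-9*((776 - 9012) + 7067) - 1037269) + 5832/(-614) = -1044053/(-9*(-8236 + 7067) - 1037269) + 5832*(-1/614) = -1044053/(-9*(-1169) - 1037269) - 2916/307 = -1044053/(10521 - 1037269) - 2916/307 = -1044053/(-1026748) - 2916/307 = -1044053*(-1/1026748) - 2916/307 = 1044053/1026748 - 2916/307 = -2673472897/315211636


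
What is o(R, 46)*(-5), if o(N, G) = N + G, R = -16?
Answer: -150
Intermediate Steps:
o(N, G) = G + N
o(R, 46)*(-5) = (46 - 16)*(-5) = 30*(-5) = -150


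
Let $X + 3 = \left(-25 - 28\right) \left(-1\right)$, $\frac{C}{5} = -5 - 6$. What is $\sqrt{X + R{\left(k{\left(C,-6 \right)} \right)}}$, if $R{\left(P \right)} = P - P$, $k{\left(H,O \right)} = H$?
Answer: $5 \sqrt{2} \approx 7.0711$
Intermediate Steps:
$C = -55$ ($C = 5 \left(-5 - 6\right) = 5 \left(-11\right) = -55$)
$X = 50$ ($X = -3 + \left(-25 - 28\right) \left(-1\right) = -3 - -53 = -3 + 53 = 50$)
$R{\left(P \right)} = 0$
$\sqrt{X + R{\left(k{\left(C,-6 \right)} \right)}} = \sqrt{50 + 0} = \sqrt{50} = 5 \sqrt{2}$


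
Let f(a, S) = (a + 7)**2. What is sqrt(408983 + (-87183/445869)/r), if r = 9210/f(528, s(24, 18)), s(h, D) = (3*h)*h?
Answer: sqrt(33051983531552862)/284282 ≈ 639.51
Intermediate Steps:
s(h, D) = 3*h**2
f(a, S) = (7 + a)**2
r = 1842/57245 (r = 9210/((7 + 528)**2) = 9210/(535**2) = 9210/286225 = 9210*(1/286225) = 1842/57245 ≈ 0.032178)
sqrt(408983 + (-87183/445869)/r) = sqrt(408983 + (-87183/445869)/(1842/57245)) = sqrt(408983 - 87183*1/445869*(57245/1842)) = sqrt(408983 - 9687/49541*57245/1842) = sqrt(408983 - 1727515/284282) = sqrt(116264777691/284282) = sqrt(33051983531552862)/284282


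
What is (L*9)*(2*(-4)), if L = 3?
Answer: -216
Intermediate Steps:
(L*9)*(2*(-4)) = (3*9)*(2*(-4)) = 27*(-8) = -216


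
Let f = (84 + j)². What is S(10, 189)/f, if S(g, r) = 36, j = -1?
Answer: 36/6889 ≈ 0.0052257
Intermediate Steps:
f = 6889 (f = (84 - 1)² = 83² = 6889)
S(10, 189)/f = 36/6889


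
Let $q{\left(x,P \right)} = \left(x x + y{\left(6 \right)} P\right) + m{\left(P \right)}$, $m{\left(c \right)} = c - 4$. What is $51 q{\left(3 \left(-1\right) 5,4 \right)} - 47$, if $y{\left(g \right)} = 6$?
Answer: $12652$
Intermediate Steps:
$m{\left(c \right)} = -4 + c$
$q{\left(x,P \right)} = -4 + x^{2} + 7 P$ ($q{\left(x,P \right)} = \left(x x + 6 P\right) + \left(-4 + P\right) = \left(x^{2} + 6 P\right) + \left(-4 + P\right) = -4 + x^{2} + 7 P$)
$51 q{\left(3 \left(-1\right) 5,4 \right)} - 47 = 51 \left(-4 + \left(3 \left(-1\right) 5\right)^{2} + 7 \cdot 4\right) - 47 = 51 \left(-4 + \left(\left(-3\right) 5\right)^{2} + 28\right) - 47 = 51 \left(-4 + \left(-15\right)^{2} + 28\right) - 47 = 51 \left(-4 + 225 + 28\right) - 47 = 51 \cdot 249 - 47 = 12699 - 47 = 12652$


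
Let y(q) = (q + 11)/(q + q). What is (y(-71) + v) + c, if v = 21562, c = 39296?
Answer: 4320948/71 ≈ 60858.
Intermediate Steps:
y(q) = (11 + q)/(2*q) (y(q) = (11 + q)/((2*q)) = (11 + q)*(1/(2*q)) = (11 + q)/(2*q))
(y(-71) + v) + c = ((½)*(11 - 71)/(-71) + 21562) + 39296 = ((½)*(-1/71)*(-60) + 21562) + 39296 = (30/71 + 21562) + 39296 = 1530932/71 + 39296 = 4320948/71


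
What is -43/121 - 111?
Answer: -13474/121 ≈ -111.36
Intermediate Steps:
-43/121 - 111 = -13474/121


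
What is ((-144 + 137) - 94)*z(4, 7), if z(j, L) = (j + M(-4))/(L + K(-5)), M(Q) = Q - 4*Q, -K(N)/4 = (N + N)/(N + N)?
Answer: -1616/3 ≈ -538.67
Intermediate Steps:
K(N) = -4 (K(N) = -4*(N + N)/(N + N) = -4*2*N/(2*N) = -4*2*N*1/(2*N) = -4*1 = -4)
M(Q) = -3*Q
z(j, L) = (12 + j)/(-4 + L) (z(j, L) = (j - 3*(-4))/(L - 4) = (j + 12)/(-4 + L) = (12 + j)/(-4 + L))
((-144 + 137) - 94)*z(4, 7) = ((-144 + 137) - 94)*((12 + 4)/(-4 + 7)) = (-7 - 94)*(16/3) = -101*16/3 = -1616/3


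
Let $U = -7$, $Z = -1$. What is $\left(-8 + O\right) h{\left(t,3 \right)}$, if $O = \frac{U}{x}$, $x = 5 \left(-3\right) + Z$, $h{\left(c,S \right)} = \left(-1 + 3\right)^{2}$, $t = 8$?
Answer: $- \frac{121}{4} \approx -30.25$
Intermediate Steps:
$h{\left(c,S \right)} = 4$ ($h{\left(c,S \right)} = 2^{2} = 4$)
$x = -16$ ($x = 5 \left(-3\right) - 1 = -15 - 1 = -16$)
$O = \frac{7}{16}$ ($O = - \frac{7}{-16} = \left(-7\right) \left(- \frac{1}{16}\right) = \frac{7}{16} \approx 0.4375$)
$\left(-8 + O\right) h{\left(t,3 \right)} = \left(-8 + \frac{7}{16}\right) 4 = \left(- \frac{121}{16}\right) 4 = - \frac{121}{4}$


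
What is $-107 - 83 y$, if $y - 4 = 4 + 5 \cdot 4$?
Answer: $-2431$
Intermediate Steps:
$y = 28$ ($y = 4 + \left(4 + 5 \cdot 4\right) = 4 + \left(4 + 20\right) = 4 + 24 = 28$)
$-107 - 83 y = -107 - 2324 = -2431$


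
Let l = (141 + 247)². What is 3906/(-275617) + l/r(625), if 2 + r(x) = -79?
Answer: -41492802034/22324977 ≈ -1858.6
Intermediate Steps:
l = 150544 (l = 388² = 150544)
r(x) = -81 (r(x) = -2 - 79 = -81)
3906/(-275617) + l/r(625) = 3906/(-275617) + 150544/(-81) = 3906*(-1/275617) + 150544*(-1/81) = -3906/275617 - 150544/81 = -41492802034/22324977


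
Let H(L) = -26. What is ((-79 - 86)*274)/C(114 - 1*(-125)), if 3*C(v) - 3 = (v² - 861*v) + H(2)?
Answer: 135630/148681 ≈ 0.91222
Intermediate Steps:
C(v) = -23/3 - 287*v + v²/3 (C(v) = 1 + ((v² - 861*v) - 26)/3 = 1 + (-26 + v² - 861*v)/3 = 1 + (-26/3 - 287*v + v²/3) = -23/3 - 287*v + v²/3)
((-79 - 86)*274)/C(114 - 1*(-125)) = ((-79 - 86)*274)/(-23/3 - 287*(114 - 1*(-125)) + (114 - 1*(-125))²/3) = (-165*274)/(-23/3 - 287*(114 + 125) + (114 + 125)²/3) = -45210/(-23/3 - 287*239 + (⅓)*239²) = -45210/(-23/3 - 68593 + (⅓)*57121) = -45210/(-23/3 - 68593 + 57121/3) = -45210/(-148681/3) = -45210*(-3/148681) = 135630/148681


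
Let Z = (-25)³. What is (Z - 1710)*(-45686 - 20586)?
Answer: 1148825120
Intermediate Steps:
Z = -15625
(Z - 1710)*(-45686 - 20586) = (-15625 - 1710)*(-45686 - 20586) = -17335*(-66272) = 1148825120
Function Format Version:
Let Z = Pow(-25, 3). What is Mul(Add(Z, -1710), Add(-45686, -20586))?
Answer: 1148825120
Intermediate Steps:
Z = -15625
Mul(Add(Z, -1710), Add(-45686, -20586)) = Mul(Add(-15625, -1710), Add(-45686, -20586)) = Mul(-17335, -66272) = 1148825120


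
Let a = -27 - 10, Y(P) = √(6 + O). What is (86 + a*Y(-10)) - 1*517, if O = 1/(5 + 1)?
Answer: -431 - 37*√222/6 ≈ -522.88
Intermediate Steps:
O = ⅙ (O = 1/6 = ⅙ ≈ 0.16667)
Y(P) = √222/6 (Y(P) = √(6 + ⅙) = √(37/6) = √222/6)
a = -37
(86 + a*Y(-10)) - 1*517 = (86 - 37*√222/6) - 1*517 = (86 - 37*√222/6) - 517 = -431 - 37*√222/6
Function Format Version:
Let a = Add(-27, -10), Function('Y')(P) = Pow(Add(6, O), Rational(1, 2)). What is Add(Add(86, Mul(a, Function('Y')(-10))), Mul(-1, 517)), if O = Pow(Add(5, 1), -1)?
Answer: Add(-431, Mul(Rational(-37, 6), Pow(222, Rational(1, 2)))) ≈ -522.88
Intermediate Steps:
O = Rational(1, 6) (O = Pow(6, -1) = Rational(1, 6) ≈ 0.16667)
Function('Y')(P) = Mul(Rational(1, 6), Pow(222, Rational(1, 2))) (Function('Y')(P) = Pow(Add(6, Rational(1, 6)), Rational(1, 2)) = Pow(Rational(37, 6), Rational(1, 2)) = Mul(Rational(1, 6), Pow(222, Rational(1, 2))))
a = -37
Add(Add(86, Mul(a, Function('Y')(-10))), Mul(-1, 517)) = Add(Add(86, Mul(-37, Mul(Rational(1, 6), Pow(222, Rational(1, 2))))), Mul(-1, 517)) = Add(Add(86, Mul(Rational(-37, 6), Pow(222, Rational(1, 2)))), -517) = Add(-431, Mul(Rational(-37, 6), Pow(222, Rational(1, 2))))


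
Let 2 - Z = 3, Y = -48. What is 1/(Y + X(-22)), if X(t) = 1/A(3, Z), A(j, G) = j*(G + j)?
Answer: -6/287 ≈ -0.020906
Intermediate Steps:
Z = -1 (Z = 2 - 1*3 = 2 - 3 = -1)
X(t) = ⅙ (X(t) = 1/(3*(-1 + 3)) = 1/(3*2) = 1/6 = ⅙)
1/(Y + X(-22)) = 1/(-48 + ⅙) = 1/(-287/6) = -6/287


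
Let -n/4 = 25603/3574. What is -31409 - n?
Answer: -56076677/1787 ≈ -31380.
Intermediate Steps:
n = -51206/1787 (n = -102412/3574 = -4*25603/3574 = -51206/1787 ≈ -28.655)
-31409 - n = -31409 - 1*(-51206/1787) = -31409 + 51206/1787 = -56076677/1787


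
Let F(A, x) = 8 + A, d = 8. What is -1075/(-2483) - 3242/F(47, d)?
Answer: -7990761/136565 ≈ -58.513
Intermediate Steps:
-1075/(-2483) - 3242/F(47, d) = -1075/(-2483) - 3242/(8 + 47) = -1075*(-1/2483) - 3242/55 = 1075/2483 - 3242*1/55 = 1075/2483 - 3242/55 = -7990761/136565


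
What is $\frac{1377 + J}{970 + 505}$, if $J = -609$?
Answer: $\frac{768}{1475} \approx 0.52068$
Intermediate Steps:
$\frac{1377 + J}{970 + 505} = \frac{1377 - 609}{970 + 505} = \frac{768}{1475}$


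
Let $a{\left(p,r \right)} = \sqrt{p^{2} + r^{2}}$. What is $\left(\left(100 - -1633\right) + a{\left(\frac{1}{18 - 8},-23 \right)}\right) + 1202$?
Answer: $2935 + \frac{\sqrt{52901}}{10} \approx 2958.0$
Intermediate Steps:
$\left(\left(100 - -1633\right) + a{\left(\frac{1}{18 - 8},-23 \right)}\right) + 1202 = \left(\left(100 - -1633\right) + \sqrt{\left(\frac{1}{18 - 8}\right)^{2} + \left(-23\right)^{2}}\right) + 1202 = \left(\left(100 + 1633\right) + \sqrt{\left(\frac{1}{10}\right)^{2} + 529}\right) + 1202 = \left(1733 + \sqrt{\left(\frac{1}{10}\right)^{2} + 529}\right) + 1202 = \left(1733 + \sqrt{\frac{1}{100} + 529}\right) + 1202 = \left(1733 + \sqrt{\frac{52901}{100}}\right) + 1202 = \left(1733 + \frac{\sqrt{52901}}{10}\right) + 1202 = 2935 + \frac{\sqrt{52901}}{10}$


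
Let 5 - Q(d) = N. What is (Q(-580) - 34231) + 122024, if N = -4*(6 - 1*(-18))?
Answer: 87894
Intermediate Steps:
N = -96 (N = -4*(6 + 18) = -4*24 = -96)
Q(d) = 101 (Q(d) = 5 - 1*(-96) = 5 + 96 = 101)
(Q(-580) - 34231) + 122024 = (101 - 34231) + 122024 = -34130 + 122024 = 87894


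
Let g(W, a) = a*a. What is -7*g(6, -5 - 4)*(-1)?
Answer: 567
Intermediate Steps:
g(W, a) = a²
-7*g(6, -5 - 4)*(-1) = -7*(-5 - 4)²*(-1) = -7*(-9)²*(-1) = -7*81*(-1) = -567*(-1) = 567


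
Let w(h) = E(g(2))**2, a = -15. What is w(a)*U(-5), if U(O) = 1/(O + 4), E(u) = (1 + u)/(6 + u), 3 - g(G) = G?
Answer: -4/49 ≈ -0.081633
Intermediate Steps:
g(G) = 3 - G
E(u) = (1 + u)/(6 + u)
U(O) = 1/(4 + O)
w(h) = 4/49 (w(h) = ((1 + (3 - 1*2))/(6 + (3 - 1*2)))**2 = ((1 + (3 - 2))/(6 + (3 - 2)))**2 = ((1 + 1)/(6 + 1))**2 = (2/7)**2 = 4/49)
w(a)*U(-5) = 4/(49*(4 - 5)) = (4/49)/(-1) = (4/49)*(-1) = -4/49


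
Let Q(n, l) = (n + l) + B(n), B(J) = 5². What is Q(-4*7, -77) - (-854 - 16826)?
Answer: 17600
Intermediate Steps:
B(J) = 25
Q(n, l) = 25 + l + n (Q(n, l) = (n + l) + 25 = (l + n) + 25 = 25 + l + n)
Q(-4*7, -77) - (-854 - 16826) = (25 - 77 - 4*7) - (-854 - 16826) = (25 - 77 - 28) - 1*(-17680) = -80 + 17680 = 17600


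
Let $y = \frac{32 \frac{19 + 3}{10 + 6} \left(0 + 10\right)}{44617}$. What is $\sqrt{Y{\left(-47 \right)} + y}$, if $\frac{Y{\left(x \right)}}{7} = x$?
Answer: $\frac{i \sqrt{654912999201}}{44617} \approx 18.138 i$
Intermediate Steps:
$Y{\left(x \right)} = 7 x$
$y = \frac{440}{44617}$ ($y = 32 \cdot \frac{22}{16} \cdot 10 \cdot \frac{1}{44617} = 32 \cdot 22 \cdot \frac{1}{16} \cdot 10 \cdot \frac{1}{44617} = 32 \cdot \frac{11}{8} \cdot 10 \cdot \frac{1}{44617} = 44 \cdot 10 \cdot \frac{1}{44617} = 440 \cdot \frac{1}{44617} = \frac{440}{44617} \approx 0.0098617$)
$\sqrt{Y{\left(-47 \right)} + y} = \sqrt{7 \left(-47\right) + \frac{440}{44617}} = \sqrt{-329 + \frac{440}{44617}} = \sqrt{- \frac{14678553}{44617}} = \frac{i \sqrt{654912999201}}{44617}$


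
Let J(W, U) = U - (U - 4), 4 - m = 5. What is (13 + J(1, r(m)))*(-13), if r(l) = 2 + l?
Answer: -221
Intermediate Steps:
m = -1 (m = 4 - 1*5 = 4 - 5 = -1)
J(W, U) = 4 (J(W, U) = U - (-4 + U) = U + (4 - U) = 4)
(13 + J(1, r(m)))*(-13) = (13 + 4)*(-13) = 17*(-13) = -221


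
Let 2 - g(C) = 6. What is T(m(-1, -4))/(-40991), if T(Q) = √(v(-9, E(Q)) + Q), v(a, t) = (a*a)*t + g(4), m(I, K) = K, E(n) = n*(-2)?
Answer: -8*√10/40991 ≈ -0.00061717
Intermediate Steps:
E(n) = -2*n
g(C) = -4 (g(C) = 2 - 1*6 = 2 - 6 = -4)
v(a, t) = -4 + t*a² (v(a, t) = (a*a)*t - 4 = a²*t - 4 = t*a² - 4 = -4 + t*a²)
T(Q) = √(-4 - 161*Q) (T(Q) = √((-4 - 2*Q*(-9)²) + Q) = √((-4 - 2*Q*81) + Q) = √((-4 - 162*Q) + Q) = √(-4 - 161*Q))
T(m(-1, -4))/(-40991) = √(-4 - 161*(-4))/(-40991) = √(-4 + 644)*(-1/40991) = √640*(-1/40991) = (8*√10)*(-1/40991) = -8*√10/40991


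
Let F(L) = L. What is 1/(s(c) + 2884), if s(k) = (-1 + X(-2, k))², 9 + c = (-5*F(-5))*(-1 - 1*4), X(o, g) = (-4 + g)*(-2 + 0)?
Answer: 1/78509 ≈ 1.2737e-5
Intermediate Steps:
X(o, g) = 8 - 2*g (X(o, g) = (-4 + g)*(-2) = 8 - 2*g)
c = -134 (c = -9 + (-5*(-5))*(-1 - 1*4) = -9 + 25*(-1 - 4) = -9 + 25*(-5) = -9 - 125 = -134)
s(k) = (7 - 2*k)² (s(k) = (-1 + (8 - 2*k))² = (7 - 2*k)²)
1/(s(c) + 2884) = 1/((-7 + 2*(-134))² + 2884) = 1/((-7 - 268)² + 2884) = 1/((-275)² + 2884) = 1/(75625 + 2884) = 1/78509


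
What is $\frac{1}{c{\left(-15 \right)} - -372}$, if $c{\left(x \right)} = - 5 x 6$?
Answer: $\frac{1}{822} \approx 0.0012165$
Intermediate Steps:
$c{\left(x \right)} = - 30 x$
$\frac{1}{c{\left(-15 \right)} - -372} = \frac{1}{\left(-30\right) \left(-15\right) - -372} = \frac{1}{450 + \left(17 + 355\right)} = \frac{1}{450 + 372} = \frac{1}{822}$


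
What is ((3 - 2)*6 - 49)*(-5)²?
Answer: -1075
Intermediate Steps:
((3 - 2)*6 - 49)*(-5)² = (1*6 - 49)*25 = (6 - 49)*25 = -43*25 = -1075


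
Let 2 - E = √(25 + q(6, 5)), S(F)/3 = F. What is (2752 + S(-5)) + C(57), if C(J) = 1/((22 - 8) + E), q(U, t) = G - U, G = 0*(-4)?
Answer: 648685/237 + √19/237 ≈ 2737.1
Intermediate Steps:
G = 0
q(U, t) = -U (q(U, t) = 0 - U = -U)
S(F) = 3*F
E = 2 - √19 (E = 2 - √(25 - 1*6) = 2 - √(25 - 6) = 2 - √19 ≈ -2.3589)
C(J) = 1/(16 - √19) (C(J) = 1/((22 - 8) + (2 - √19)) = 1/(14 + (2 - √19)) = 1/(16 - √19))
(2752 + S(-5)) + C(57) = (2752 + 3*(-5)) + (16/237 + √19/237) = (2752 - 15) + (16/237 + √19/237) = 2737 + (16/237 + √19/237) = 648685/237 + √19/237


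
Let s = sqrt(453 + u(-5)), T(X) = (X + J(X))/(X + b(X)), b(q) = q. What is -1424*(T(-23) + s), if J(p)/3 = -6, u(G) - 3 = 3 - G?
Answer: -29192/23 - 5696*sqrt(29) ≈ -31943.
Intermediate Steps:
u(G) = 6 - G (u(G) = 3 + (3 - G) = 6 - G)
J(p) = -18 (J(p) = 3*(-6) = -18)
T(X) = (-18 + X)/(2*X) (T(X) = (X - 18)/(X + X) = (-18 + X)/((2*X)) = (-18 + X)*(1/(2*X)) = (-18 + X)/(2*X))
s = 4*sqrt(29) (s = sqrt(453 + (6 - 1*(-5))) = sqrt(453 + (6 + 5)) = sqrt(453 + 11) = sqrt(464) = 4*sqrt(29) ≈ 21.541)
-1424*(T(-23) + s) = -1424*((1/2)*(-18 - 23)/(-23) + 4*sqrt(29)) = -1424*((1/2)*(-1/23)*(-41) + 4*sqrt(29)) = -1424*(41/46 + 4*sqrt(29)) = -29192/23 - 5696*sqrt(29)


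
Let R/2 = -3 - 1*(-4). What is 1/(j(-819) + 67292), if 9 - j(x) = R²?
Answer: 1/67297 ≈ 1.4859e-5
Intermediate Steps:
R = 2 (R = 2*(-3 - 1*(-4)) = 2*(-3 + 4) = 2*1 = 2)
j(x) = 5 (j(x) = 9 - 1*2² = 9 - 1*4 = 9 - 4 = 5)
1/(j(-819) + 67292) = 1/(5 + 67292) = 1/67297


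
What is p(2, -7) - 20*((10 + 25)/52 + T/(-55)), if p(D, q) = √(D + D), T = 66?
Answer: 163/13 ≈ 12.538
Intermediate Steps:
p(D, q) = √2*√D (p(D, q) = √(2*D) = √2*√D)
p(2, -7) - 20*((10 + 25)/52 + T/(-55)) = √2*√2 - 20*((10 + 25)/52 + 66/(-55)) = 2 - 20*(35*(1/52) + 66*(-1/55)) = 2 - 20*(35/52 - 6/5) = 2 - 20*(-137/260) = 2 + 137/13 = 163/13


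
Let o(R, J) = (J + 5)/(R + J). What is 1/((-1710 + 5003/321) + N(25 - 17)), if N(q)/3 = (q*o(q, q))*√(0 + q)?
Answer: -13430319/22732413379 - 309123*√2/22732413379 ≈ -0.00061003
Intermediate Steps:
o(R, J) = (5 + J)/(J + R)
N(q) = 3*√q*(5/2 + q/2) (N(q) = 3*((q*((5 + q)/(q + q)))*√(0 + q)) = 3*((q*((5 + q)/((2*q))))*√q) = 3*((q*((1/(2*q))*(5 + q)))*√q) = 3*((q*((5 + q)/(2*q)))*√q) = 3*((5/2 + q/2)*√q) = 3*(√q*(5/2 + q/2)) = 3*√q*(5/2 + q/2))
1/((-1710 + 5003/321) + N(25 - 17)) = 1/((-1710 + 5003/321) + 3*√(25 - 17)*(5 + (25 - 17))/2) = 1/((-1710 + 5003*(1/321)) + 3*√8*(5 + 8)/2) = 1/((-1710 + 5003/321) + (3/2)*(2*√2)*13) = 1/(-543907/321 + 39*√2)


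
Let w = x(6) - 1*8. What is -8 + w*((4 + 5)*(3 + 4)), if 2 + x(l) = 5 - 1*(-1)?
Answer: -260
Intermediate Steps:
x(l) = 4 (x(l) = -2 + (5 - 1*(-1)) = -2 + (5 + 1) = -2 + 6 = 4)
w = -4 (w = 4 - 1*8 = 4 - 8 = -4)
-8 + w*((4 + 5)*(3 + 4)) = -8 - 4*(4 + 5)*(3 + 4) = -8 - 36*7 = -8 - 4*63 = -8 - 252 = -260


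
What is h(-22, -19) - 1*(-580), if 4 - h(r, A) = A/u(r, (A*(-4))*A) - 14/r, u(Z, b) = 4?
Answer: 25877/44 ≈ 588.11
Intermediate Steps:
h(r, A) = 4 + 14/r - A/4 (h(r, A) = 4 - (A/4 - 14/r) = 4 - (-14/r + A/4) = 4 + (14/r - A/4) = 4 + 14/r - A/4)
h(-22, -19) - 1*(-580) = (4 + 14/(-22) - 1/4*(-19)) - 1*(-580) = (4 + 14*(-1/22) + 19/4) + 580 = (4 - 7/11 + 19/4) + 580 = 357/44 + 580 = 25877/44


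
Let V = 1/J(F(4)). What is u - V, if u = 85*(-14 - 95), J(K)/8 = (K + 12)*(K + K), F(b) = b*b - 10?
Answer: -16009921/1728 ≈ -9265.0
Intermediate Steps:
F(b) = -10 + b**2 (F(b) = b**2 - 10 = -10 + b**2)
J(K) = 16*K*(12 + K) (J(K) = 8*((K + 12)*(K + K)) = 8*((12 + K)*(2*K)) = 8*(2*K*(12 + K)) = 16*K*(12 + K))
V = 1/1728 (V = 1/(16*(-10 + 4**2)*(12 + (-10 + 4**2))) = 1/(16*(-10 + 16)*(12 + (-10 + 16))) = 1/(16*6*(12 + 6)) = 1/(16*6*18) = 1/1728 ≈ 0.00057870)
u = -9265 (u = 85*(-109) = -9265)
u - V = -9265 - 1*1/1728 = -9265 - 1/1728 = -16009921/1728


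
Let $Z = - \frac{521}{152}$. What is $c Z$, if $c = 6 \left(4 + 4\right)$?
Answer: $- \frac{3126}{19} \approx -164.53$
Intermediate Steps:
$c = 48$ ($c = 6 \cdot 8 = 48$)
$Z = - \frac{521}{152}$ ($Z = \left(-521\right) \frac{1}{152} = - \frac{521}{152} \approx -3.4276$)
$c Z = 48 \left(- \frac{521}{152}\right) = - \frac{3126}{19}$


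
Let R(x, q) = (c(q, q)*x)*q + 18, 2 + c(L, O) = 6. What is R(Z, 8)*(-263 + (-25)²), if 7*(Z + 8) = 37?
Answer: -174484/7 ≈ -24926.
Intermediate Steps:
c(L, O) = 4 (c(L, O) = -2 + 6 = 4)
Z = -19/7 (Z = -8 + (⅐)*37 = -8 + 37/7 = -19/7 ≈ -2.7143)
R(x, q) = 18 + 4*q*x (R(x, q) = (4*x)*q + 18 = 4*q*x + 18 = 18 + 4*q*x)
R(Z, 8)*(-263 + (-25)²) = (18 + 4*8*(-19/7))*(-263 + (-25)²) = (18 - 608/7)*(-263 + 625) = -482/7*362 = -174484/7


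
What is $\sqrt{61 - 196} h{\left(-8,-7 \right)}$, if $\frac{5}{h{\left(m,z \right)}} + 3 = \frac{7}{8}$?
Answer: $- \frac{120 i \sqrt{15}}{17} \approx - 27.339 i$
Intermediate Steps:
$h{\left(m,z \right)} = - \frac{40}{17}$ ($h{\left(m,z \right)} = \frac{5}{-3 + \frac{7}{8}} = \frac{5}{- \frac{17}{8}} = 5 \left(- \frac{8}{17}\right) = - \frac{40}{17}$)
$\sqrt{61 - 196} h{\left(-8,-7 \right)} = \sqrt{61 - 196} \left(- \frac{40}{17}\right) = \sqrt{-135} \left(- \frac{40}{17}\right) = 3 i \sqrt{15} \left(- \frac{40}{17}\right) = - \frac{120 i \sqrt{15}}{17}$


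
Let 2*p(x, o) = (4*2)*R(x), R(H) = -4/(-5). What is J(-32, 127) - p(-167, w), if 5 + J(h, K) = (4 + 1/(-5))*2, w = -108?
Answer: -⅗ ≈ -0.60000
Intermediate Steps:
R(H) = ⅘ (R(H) = -4*(-⅕) = ⅘)
p(x, o) = 16/5 (p(x, o) = ((4*2)*(⅘))/2 = (8*(⅘))/2 = (½)*(32/5) = 16/5)
J(h, K) = 13/5 (J(h, K) = -5 + (4 + 1/(-5))*2 = -5 + (4 - ⅕)*2 = -5 + (19/5)*2 = -5 + 38/5 = 13/5)
J(-32, 127) - p(-167, w) = 13/5 - 1*16/5 = 13/5 - 16/5 = -⅗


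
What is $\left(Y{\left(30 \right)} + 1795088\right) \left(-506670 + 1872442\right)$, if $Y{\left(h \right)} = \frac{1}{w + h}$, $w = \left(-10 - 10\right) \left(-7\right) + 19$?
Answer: $\frac{463367696745676}{189} \approx 2.4517 \cdot 10^{12}$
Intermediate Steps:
$w = 159$ ($w = \left(-20\right) \left(-7\right) + 19 = 140 + 19 = 159$)
$Y{\left(h \right)} = \frac{1}{159 + h}$
$\left(Y{\left(30 \right)} + 1795088\right) \left(-506670 + 1872442\right) = \left(\frac{1}{159 + 30} + 1795088\right) \left(-506670 + 1872442\right) = \left(\frac{1}{189} + 1795088\right) 1365772 = \frac{339271633}{189} \cdot 1365772 = \frac{463367696745676}{189}$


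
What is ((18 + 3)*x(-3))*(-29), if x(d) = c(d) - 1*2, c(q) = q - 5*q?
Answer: -6090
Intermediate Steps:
c(q) = -4*q
x(d) = -2 - 4*d (x(d) = -4*d - 1*2 = -4*d - 2 = -2 - 4*d)
((18 + 3)*x(-3))*(-29) = ((18 + 3)*(-2 - 4*(-3)))*(-29) = (21*(-2 + 12))*(-29) = (21*10)*(-29) = 210*(-29) = -6090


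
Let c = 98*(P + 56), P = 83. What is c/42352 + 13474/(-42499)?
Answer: 4135265/899958824 ≈ 0.0045950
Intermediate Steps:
c = 13622 (c = 98*(83 + 56) = 98*139 = 13622)
c/42352 + 13474/(-42499) = 13622/42352 + 13474/(-42499) = 13622*(1/42352) + 13474*(-1/42499) = 6811/21176 - 13474/42499 = 4135265/899958824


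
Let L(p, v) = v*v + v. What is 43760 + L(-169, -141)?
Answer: 63500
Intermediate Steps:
L(p, v) = v + v² (L(p, v) = v² + v = v + v²)
43760 + L(-169, -141) = 43760 - 141*(1 - 141) = 43760 - 141*(-140) = 43760 + 19740 = 63500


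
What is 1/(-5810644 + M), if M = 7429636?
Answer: 1/1618992 ≈ 6.1767e-7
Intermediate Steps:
1/(-5810644 + M) = 1/(-5810644 + 7429636) = 1/1618992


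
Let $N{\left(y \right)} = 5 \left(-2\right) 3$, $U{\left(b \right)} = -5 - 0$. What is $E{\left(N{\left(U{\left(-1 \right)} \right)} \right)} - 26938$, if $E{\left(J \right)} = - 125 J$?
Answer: $-23188$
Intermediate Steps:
$U{\left(b \right)} = -5$ ($U{\left(b \right)} = -5 + 0 = -5$)
$N{\left(y \right)} = -30$ ($N{\left(y \right)} = \left(-10\right) 3 = -30$)
$E{\left(N{\left(U{\left(-1 \right)} \right)} \right)} - 26938 = \left(-125\right) \left(-30\right) - 26938 = 3750 - 26938 = -23188$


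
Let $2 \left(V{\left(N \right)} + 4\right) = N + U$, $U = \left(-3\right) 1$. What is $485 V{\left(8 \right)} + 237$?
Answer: $- \frac{981}{2} \approx -490.5$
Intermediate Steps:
$U = -3$
$V{\left(N \right)} = - \frac{11}{2} + \frac{N}{2}$ ($V{\left(N \right)} = -4 + \frac{N - 3}{2} = -4 + \frac{-3 + N}{2} = -4 + \left(- \frac{3}{2} + \frac{N}{2}\right) = - \frac{11}{2} + \frac{N}{2}$)
$485 V{\left(8 \right)} + 237 = 485 \left(- \frac{11}{2} + \frac{1}{2} \cdot 8\right) + 237 = 485 \left(- \frac{11}{2} + 4\right) + 237 = 485 \left(- \frac{3}{2}\right) + 237 = - \frac{1455}{2} + 237 = - \frac{981}{2}$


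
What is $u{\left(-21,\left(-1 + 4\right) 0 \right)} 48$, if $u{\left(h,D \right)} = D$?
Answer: $0$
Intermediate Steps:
$u{\left(-21,\left(-1 + 4\right) 0 \right)} 48 = \left(-1 + 4\right) 0 \cdot 48 = 3 \cdot 0 \cdot 48 = 0 \cdot 48 = 0$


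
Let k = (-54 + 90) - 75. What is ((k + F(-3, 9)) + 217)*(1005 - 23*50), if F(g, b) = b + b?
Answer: -28420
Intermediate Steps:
F(g, b) = 2*b
k = -39 (k = 36 - 75 = -39)
((k + F(-3, 9)) + 217)*(1005 - 23*50) = ((-39 + 2*9) + 217)*(1005 - 23*50) = ((-39 + 18) + 217)*(1005 - 1150) = (-21 + 217)*(-145) = 196*(-145) = -28420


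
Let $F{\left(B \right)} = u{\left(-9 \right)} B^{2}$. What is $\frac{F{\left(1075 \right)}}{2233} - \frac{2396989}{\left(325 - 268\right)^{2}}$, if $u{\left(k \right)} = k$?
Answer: $- \frac{39144107062}{7255017} \approx -5395.5$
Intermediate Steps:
$F{\left(B \right)} = - 9 B^{2}$
$\frac{F{\left(1075 \right)}}{2233} - \frac{2396989}{\left(325 - 268\right)^{2}} = \frac{\left(-9\right) 1075^{2}}{2233} - \frac{2396989}{\left(325 - 268\right)^{2}} = \left(-9\right) 1155625 \cdot \frac{1}{2233} - \frac{2396989}{57^{2}} = \left(-10400625\right) \frac{1}{2233} - \frac{2396989}{3249} = - \frac{10400625}{2233} - \frac{2396989}{3249} = - \frac{39144107062}{7255017}$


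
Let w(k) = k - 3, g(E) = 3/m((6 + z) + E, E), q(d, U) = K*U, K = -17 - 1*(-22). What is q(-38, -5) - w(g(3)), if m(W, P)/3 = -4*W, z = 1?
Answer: -879/40 ≈ -21.975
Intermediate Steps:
K = 5 (K = -17 + 22 = 5)
q(d, U) = 5*U
m(W, P) = -12*W (m(W, P) = 3*(-4*W) = -12*W)
g(E) = 3/(-84 - 12*E) (g(E) = 3/((-12*((6 + 1) + E))) = 3/((-12*(7 + E))) = 3/(-84 - 12*E))
w(k) = -3 + k
q(-38, -5) - w(g(3)) = 5*(-5) - (-3 + 1/(4*(-7 - 1*3))) = -25 - (-3 + 1/(4*(-7 - 3))) = -25 - (-3 + (¼)/(-10)) = -25 - (-3 + (¼)*(-⅒)) = -25 - (-3 - 1/40) = -25 - 1*(-121/40) = -25 + 121/40 = -879/40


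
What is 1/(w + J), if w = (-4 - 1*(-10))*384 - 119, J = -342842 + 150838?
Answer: -1/189819 ≈ -5.2682e-6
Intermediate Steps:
J = -192004
w = 2185 (w = (-4 + 10)*384 - 119 = 6*384 - 119 = 2304 - 119 = 2185)
1/(w + J) = 1/(2185 - 192004) = 1/(-189819) = -1/189819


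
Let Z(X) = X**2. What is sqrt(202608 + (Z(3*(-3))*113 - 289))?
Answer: 4*sqrt(13217) ≈ 459.86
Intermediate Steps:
sqrt(202608 + (Z(3*(-3))*113 - 289)) = sqrt(202608 + ((3*(-3))**2*113 - 289)) = sqrt(202608 + ((-9)**2*113 - 289)) = sqrt(202608 + (81*113 - 289)) = sqrt(202608 + (9153 - 289)) = sqrt(202608 + 8864) = sqrt(211472) = 4*sqrt(13217)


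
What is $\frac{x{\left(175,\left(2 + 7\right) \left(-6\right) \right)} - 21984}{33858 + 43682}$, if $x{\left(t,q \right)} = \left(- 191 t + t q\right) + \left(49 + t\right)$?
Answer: $- \frac{12927}{15508} \approx -0.83357$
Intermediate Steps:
$x{\left(t,q \right)} = 49 - 190 t + q t$ ($x{\left(t,q \right)} = \left(- 191 t + q t\right) + \left(49 + t\right) = 49 - 190 t + q t$)
$\frac{x{\left(175,\left(2 + 7\right) \left(-6\right) \right)} - 21984}{33858 + 43682} = \frac{\left(49 - 33250 + \left(2 + 7\right) \left(-6\right) 175\right) - 21984}{33858 + 43682} = \frac{\left(49 - 33250 + 9 \left(-6\right) 175\right) - 21984}{77540} = \left(\left(49 - 33250 - 9450\right) - 21984\right) \frac{1}{77540} = \left(-42651 - 21984\right) \frac{1}{77540} = \left(-64635\right) \frac{1}{77540} = - \frac{12927}{15508}$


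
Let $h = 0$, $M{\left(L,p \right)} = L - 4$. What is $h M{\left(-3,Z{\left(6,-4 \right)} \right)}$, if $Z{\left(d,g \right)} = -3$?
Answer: $0$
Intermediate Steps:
$M{\left(L,p \right)} = -4 + L$ ($M{\left(L,p \right)} = L - 4 = -4 + L$)
$h M{\left(-3,Z{\left(6,-4 \right)} \right)} = 0 \left(-4 - 3\right) = 0 \left(-7\right) = 0$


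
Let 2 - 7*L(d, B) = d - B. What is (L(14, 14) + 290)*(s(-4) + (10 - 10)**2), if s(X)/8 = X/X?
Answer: 16256/7 ≈ 2322.3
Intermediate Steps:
L(d, B) = 2/7 - d/7 + B/7 (L(d, B) = 2/7 - (d - B)/7 = 2/7 + (-d/7 + B/7) = 2/7 - d/7 + B/7)
s(X) = 8 (s(X) = 8*(X/X) = 8*1 = 8)
(L(14, 14) + 290)*(s(-4) + (10 - 10)**2) = ((2/7 - 1/7*14 + (1/7)*14) + 290)*(8 + (10 - 10)**2) = ((2/7 - 2 + 2) + 290)*(8 + 0**2) = (2/7 + 290)*(8 + 0) = (2032/7)*8 = 16256/7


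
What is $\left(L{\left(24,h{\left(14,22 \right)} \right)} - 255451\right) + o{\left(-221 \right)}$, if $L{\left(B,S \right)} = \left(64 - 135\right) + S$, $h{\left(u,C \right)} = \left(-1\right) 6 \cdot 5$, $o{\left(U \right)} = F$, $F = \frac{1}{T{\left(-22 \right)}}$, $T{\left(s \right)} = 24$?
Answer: $- \frac{6133247}{24} \approx -2.5555 \cdot 10^{5}$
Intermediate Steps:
$F = \frac{1}{24} \approx 0.041667$
$o{\left(U \right)} = \frac{1}{24}$
$h{\left(u,C \right)} = -30$ ($h{\left(u,C \right)} = \left(-6\right) 5 = -30$)
$L{\left(B,S \right)} = -71 + S$
$\left(L{\left(24,h{\left(14,22 \right)} \right)} - 255451\right) + o{\left(-221 \right)} = \left(\left(-71 - 30\right) - 255451\right) + \frac{1}{24} = \left(-101 - 255451\right) + \frac{1}{24} = -255552 + \frac{1}{24} = - \frac{6133247}{24}$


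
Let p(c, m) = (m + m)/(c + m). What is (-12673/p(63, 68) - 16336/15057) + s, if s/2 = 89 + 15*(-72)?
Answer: -29057940451/2047752 ≈ -14190.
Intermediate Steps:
s = -1982 (s = 2*(89 + 15*(-72)) = 2*(89 - 1080) = 2*(-991) = -1982)
p(c, m) = 2*m/(c + m) (p(c, m) = (2*m)/(c + m) = 2*m/(c + m))
(-12673/p(63, 68) - 16336/15057) + s = (-12673/(2*68/(63 + 68)) - 16336/15057) - 1982 = (-12673/(2*68/131) - 16336*1/15057) - 1982 = (-12673/(2*68*(1/131)) - 16336/15057) - 1982 = (-12673/136/131 - 16336/15057) - 1982 = (-12673*131/136 - 16336/15057) - 1982 = (-1660163/136 - 16336/15057) - 1982 = -24999295987/2047752 - 1982 = -29057940451/2047752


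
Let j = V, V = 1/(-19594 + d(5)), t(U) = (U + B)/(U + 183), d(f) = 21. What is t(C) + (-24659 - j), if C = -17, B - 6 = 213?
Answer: -40058023425/1624559 ≈ -24658.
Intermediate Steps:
B = 219 (B = 6 + 213 = 219)
t(U) = (219 + U)/(183 + U) (t(U) = (U + 219)/(U + 183) = (219 + U)/(183 + U))
V = -1/19573 (V = 1/(-19594 + 21) = 1/(-19573) = -1/19573 ≈ -5.1091e-5)
j = -1/19573 ≈ -5.1091e-5
t(C) + (-24659 - j) = (219 - 17)/(183 - 17) + (-24659 - 1*(-1/19573)) = 202/166 + (-24659 + 1/19573) = (1/166)*202 - 482650606/19573 = 101/83 - 482650606/19573 = -40058023425/1624559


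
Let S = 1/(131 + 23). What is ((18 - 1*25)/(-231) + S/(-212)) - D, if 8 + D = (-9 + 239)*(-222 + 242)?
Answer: -449755883/97944 ≈ -4592.0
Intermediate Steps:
S = 1/154 ≈ 0.0064935
D = 4592 (D = -8 + (-9 + 239)*(-222 + 242) = -8 + 230*20 = -8 + 4600 = 4592)
((18 - 1*25)/(-231) + S/(-212)) - D = ((18 - 1*25)/(-231) + (1/154)/(-212)) - 1*4592 = ((18 - 25)*(-1/231) + (1/154)*(-1/212)) - 4592 = (-7*(-1/231) - 1/32648) - 4592 = (1/33 - 1/32648) - 4592 = 2965/97944 - 4592 = -449755883/97944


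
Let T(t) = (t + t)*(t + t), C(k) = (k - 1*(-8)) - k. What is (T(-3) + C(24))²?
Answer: 1936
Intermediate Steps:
C(k) = 8 (C(k) = (k + 8) - k = (8 + k) - k = 8)
T(t) = 4*t² (T(t) = (2*t)*(2*t) = 4*t²)
(T(-3) + C(24))² = (4*(-3)² + 8)² = (4*9 + 8)² = (36 + 8)² = 44² = 1936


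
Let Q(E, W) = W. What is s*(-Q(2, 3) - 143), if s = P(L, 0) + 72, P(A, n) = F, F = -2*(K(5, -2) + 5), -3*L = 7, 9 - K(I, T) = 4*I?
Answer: -12264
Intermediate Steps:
K(I, T) = 9 - 4*I
L = -7/3 (L = -⅓*7 = -7/3 ≈ -2.3333)
F = 12 (F = -2*((9 - 4*5) + 5) = -2*((9 - 20) + 5) = -2*(-11 + 5) = -2*(-6) = 12)
P(A, n) = 12
s = 84 (s = 12 + 72 = 84)
s*(-Q(2, 3) - 143) = 84*(-1*3 - 143) = 84*(-3 - 143) = 84*(-146) = -12264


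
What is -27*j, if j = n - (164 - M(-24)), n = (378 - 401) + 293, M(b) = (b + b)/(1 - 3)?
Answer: -3510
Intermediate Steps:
M(b) = -b (M(b) = (2*b)/(-2) = (2*b)*(-½) = -b)
n = 270 (n = -23 + 293 = 270)
j = 130 (j = 270 - (164 - (-1)*(-24)) = 270 - (164 - 1*24) = 270 - (164 - 24) = 270 - 1*140 = 270 - 140 = 130)
-27*j = -27*130 = -3510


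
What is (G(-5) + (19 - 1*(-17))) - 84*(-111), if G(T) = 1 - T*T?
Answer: 9336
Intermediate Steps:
G(T) = 1 - T**2
(G(-5) + (19 - 1*(-17))) - 84*(-111) = ((1 - 1*(-5)**2) + (19 - 1*(-17))) - 84*(-111) = ((1 - 1*25) + (19 + 17)) + 9324 = ((1 - 25) + 36) + 9324 = (-24 + 36) + 9324 = 12 + 9324 = 9336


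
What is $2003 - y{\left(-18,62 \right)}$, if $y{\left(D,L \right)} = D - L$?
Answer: $2083$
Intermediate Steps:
$2003 - y{\left(-18,62 \right)} = 2003 - \left(-18 - 62\right) = 2003 - -80 = 2003 + 80 = 2083$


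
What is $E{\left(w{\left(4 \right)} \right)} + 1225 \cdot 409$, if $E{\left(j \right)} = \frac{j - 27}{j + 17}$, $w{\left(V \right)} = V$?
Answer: $\frac{10521502}{21} \approx 5.0102 \cdot 10^{5}$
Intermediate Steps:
$E{\left(j \right)} = \frac{-27 + j}{17 + j}$
$E{\left(w{\left(4 \right)} \right)} + 1225 \cdot 409 = \frac{-27 + 4}{17 + 4} + 1225 \cdot 409 = \frac{1}{21} \left(-23\right) + 501025 = - \frac{23}{21} + 501025 = \frac{10521502}{21}$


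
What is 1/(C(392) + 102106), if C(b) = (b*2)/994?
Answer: 71/7249582 ≈ 9.7937e-6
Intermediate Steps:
C(b) = b/497 (C(b) = (2*b)*(1/994) = b/497)
1/(C(392) + 102106) = 1/((1/497)*392 + 102106) = 1/(56/71 + 102106) = 1/(7249582/71) = 71/7249582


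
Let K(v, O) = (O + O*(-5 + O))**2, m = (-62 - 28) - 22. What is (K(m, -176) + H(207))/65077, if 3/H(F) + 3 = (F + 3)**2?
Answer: 14752245657601/956566823 ≈ 15422.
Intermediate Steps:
H(F) = 3/(-3 + (3 + F)**2) (H(F) = 3/(-3 + (F + 3)**2) = 3/(-3 + (3 + F)**2))
m = -112 (m = -90 - 22 = -112)
(K(m, -176) + H(207))/65077 = ((-176)**2*(-4 - 176)**2 + 3/(-3 + (3 + 207)**2))/65077 = (30976*(-180)**2 + 3/(-3 + 210**2))*(1/65077) = (30976*32400 + 3/(-3 + 44100))*(1/65077) = (1003622400 + 3/44097)*(1/65077) = (1003622400 + 3*(1/44097))*(1/65077) = (1003622400 + 1/14699)*(1/65077) = (14752245657601/14699)*(1/65077) = 14752245657601/956566823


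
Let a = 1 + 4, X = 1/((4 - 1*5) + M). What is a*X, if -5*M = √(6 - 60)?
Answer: -125/79 + 75*I*√6/79 ≈ -1.5823 + 2.3255*I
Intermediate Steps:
M = -3*I*√6/5 (M = -√(6 - 60)/5 = -3*I*√6/5 ≈ -1.4697*I)
X = 1/(-1 - 3*I*√6/5) (X = 1/((4 - 1*5) - 3*I*√6/5) = 1/((4 - 5) - 3*I*√6/5) = 1/(-1 - 3*I*√6/5) ≈ -0.31646 + 0.46509*I)
a = 5
a*X = 5*(-25/79 + 15*I*√6/79) = -125/79 + 75*I*√6/79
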